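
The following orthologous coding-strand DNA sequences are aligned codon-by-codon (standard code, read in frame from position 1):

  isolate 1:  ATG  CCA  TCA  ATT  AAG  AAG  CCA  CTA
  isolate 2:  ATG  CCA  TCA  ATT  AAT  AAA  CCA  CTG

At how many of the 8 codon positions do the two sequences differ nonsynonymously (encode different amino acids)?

1

Codon 1: ATG Met / ATG Met — identical.
Codon 2: CCA Pro / CCA Pro — identical.
Codon 3: TCA Ser / TCA Ser — identical.
Codon 4: ATT Ile / ATT Ile — identical.
Codon 5: AAG Lys / AAT Asn — nonsynonymous.
Codon 6: AAG Lys / AAA Lys — synonymous.
Codon 7: CCA Pro / CCA Pro — identical.
Codon 8: CTA Leu / CTG Leu — synonymous.
Nonsynonymous differences: 1.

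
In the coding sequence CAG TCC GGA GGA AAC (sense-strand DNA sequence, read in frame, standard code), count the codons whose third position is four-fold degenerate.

Codon 1 CAG (Gln): third position 2-fold.
Codon 2 TCC (Ser): third position 4-fold.
Codon 3 GGA (Gly): third position 4-fold.
Codon 4 GGA (Gly): third position 4-fold.
Codon 5 AAC (Asn): third position 2-fold.
Four-fold degenerate third positions: 3.

3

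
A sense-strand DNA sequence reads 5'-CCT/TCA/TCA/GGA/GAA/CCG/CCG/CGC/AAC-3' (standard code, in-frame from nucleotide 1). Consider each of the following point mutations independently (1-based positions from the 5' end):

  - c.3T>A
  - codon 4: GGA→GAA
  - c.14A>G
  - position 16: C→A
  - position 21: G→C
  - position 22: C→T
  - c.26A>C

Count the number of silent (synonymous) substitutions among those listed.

Codon 1: CCT (Pro) → CCA (Pro) — synonymous.
Codon 4: GGA (Gly) → GAA (Glu) — missense.
Codon 5: GAA (Glu) → GGA (Gly) — missense.
Codon 6: CCG (Pro) → ACG (Thr) — missense.
Codon 7: CCG (Pro) → CCC (Pro) — synonymous.
Codon 8: CGC (Arg) → TGC (Cys) — missense.
Codon 9: AAC (Asn) → ACC (Thr) — missense.
Synonymous: 2 of 7.

2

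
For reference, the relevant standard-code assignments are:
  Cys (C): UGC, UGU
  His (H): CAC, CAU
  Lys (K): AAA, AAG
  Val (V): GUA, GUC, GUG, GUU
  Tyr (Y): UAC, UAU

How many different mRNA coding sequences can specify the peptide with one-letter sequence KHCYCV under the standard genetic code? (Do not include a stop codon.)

128

Lys: 2 codons.
His: 2 codons.
Cys: 2 codons.
Tyr: 2 codons.
Cys: 2 codons.
Val: 4 codons.
2 × 2 × 2 × 2 × 2 × 4 = 128.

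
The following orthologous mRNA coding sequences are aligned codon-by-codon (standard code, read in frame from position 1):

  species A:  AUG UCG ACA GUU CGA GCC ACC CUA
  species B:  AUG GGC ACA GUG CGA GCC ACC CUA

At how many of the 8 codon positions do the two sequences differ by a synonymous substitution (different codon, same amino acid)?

Codon 1: AUG Met / AUG Met — identical.
Codon 2: UCG Ser / GGC Gly — nonsynonymous.
Codon 3: ACA Thr / ACA Thr — identical.
Codon 4: GUU Val / GUG Val — synonymous.
Codon 5: CGA Arg / CGA Arg — identical.
Codon 6: GCC Ala / GCC Ala — identical.
Codon 7: ACC Thr / ACC Thr — identical.
Codon 8: CUA Leu / CUA Leu — identical.
Synonymous differences: 1.

1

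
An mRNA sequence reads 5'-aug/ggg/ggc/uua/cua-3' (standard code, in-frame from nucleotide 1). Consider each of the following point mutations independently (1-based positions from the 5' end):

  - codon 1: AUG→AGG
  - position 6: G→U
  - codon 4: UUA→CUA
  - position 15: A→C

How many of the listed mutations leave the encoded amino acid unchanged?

3

Codon 1: AUG (Met) → AGG (Arg) — missense.
Codon 2: GGG (Gly) → GGU (Gly) — synonymous.
Codon 4: UUA (Leu) → CUA (Leu) — synonymous.
Codon 5: CUA (Leu) → CUC (Leu) — synonymous.
Synonymous: 3 of 4.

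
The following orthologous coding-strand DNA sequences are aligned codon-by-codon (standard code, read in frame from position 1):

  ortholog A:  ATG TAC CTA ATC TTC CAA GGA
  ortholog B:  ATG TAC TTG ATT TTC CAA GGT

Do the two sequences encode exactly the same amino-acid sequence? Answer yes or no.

Codon 1: ATG Met / ATG Met — identical.
Codon 2: TAC Tyr / TAC Tyr — identical.
Codon 3: CTA Leu / TTG Leu — synonymous.
Codon 4: ATC Ile / ATT Ile — synonymous.
Codon 5: TTC Phe / TTC Phe — identical.
Codon 6: CAA Gln / CAA Gln — identical.
Codon 7: GGA Gly / GGT Gly — synonymous.
Nonsynonymous differences: 0 → same protein.

yes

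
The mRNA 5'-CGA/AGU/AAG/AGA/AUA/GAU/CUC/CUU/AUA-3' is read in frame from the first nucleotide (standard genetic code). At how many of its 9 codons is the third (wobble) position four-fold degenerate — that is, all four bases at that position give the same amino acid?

3

Codon 1 CGA (Arg): third position 4-fold.
Codon 2 AGU (Ser): third position 2-fold.
Codon 3 AAG (Lys): third position 2-fold.
Codon 4 AGA (Arg): third position 2-fold.
Codon 5 AUA (Ile): third position 3-fold.
Codon 6 GAU (Asp): third position 2-fold.
Codon 7 CUC (Leu): third position 4-fold.
Codon 8 CUU (Leu): third position 4-fold.
Codon 9 AUA (Ile): third position 3-fold.
Four-fold degenerate third positions: 3.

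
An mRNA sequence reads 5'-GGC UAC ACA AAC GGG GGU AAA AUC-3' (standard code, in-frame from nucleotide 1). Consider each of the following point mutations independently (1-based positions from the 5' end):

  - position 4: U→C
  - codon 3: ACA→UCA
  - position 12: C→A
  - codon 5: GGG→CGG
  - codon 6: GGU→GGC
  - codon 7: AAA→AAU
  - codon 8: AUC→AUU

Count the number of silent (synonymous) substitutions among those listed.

2

Codon 2: UAC (Tyr) → CAC (His) — missense.
Codon 3: ACA (Thr) → UCA (Ser) — missense.
Codon 4: AAC (Asn) → AAA (Lys) — missense.
Codon 5: GGG (Gly) → CGG (Arg) — missense.
Codon 6: GGU (Gly) → GGC (Gly) — synonymous.
Codon 7: AAA (Lys) → AAU (Asn) — missense.
Codon 8: AUC (Ile) → AUU (Ile) — synonymous.
Synonymous: 2 of 7.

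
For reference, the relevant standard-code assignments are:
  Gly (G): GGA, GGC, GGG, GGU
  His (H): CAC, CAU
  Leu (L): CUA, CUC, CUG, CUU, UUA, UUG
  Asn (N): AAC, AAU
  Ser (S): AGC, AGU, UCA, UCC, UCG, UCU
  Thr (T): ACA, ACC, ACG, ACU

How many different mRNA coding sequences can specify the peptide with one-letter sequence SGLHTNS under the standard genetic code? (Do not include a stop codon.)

13824

Ser: 6 codons.
Gly: 4 codons.
Leu: 6 codons.
His: 2 codons.
Thr: 4 codons.
Asn: 2 codons.
Ser: 6 codons.
6 × 4 × 6 × 2 × 4 × 2 × 6 = 13824.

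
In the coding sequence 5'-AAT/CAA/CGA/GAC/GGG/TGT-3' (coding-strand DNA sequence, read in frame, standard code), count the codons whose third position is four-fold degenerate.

Codon 1 AAT (Asn): third position 2-fold.
Codon 2 CAA (Gln): third position 2-fold.
Codon 3 CGA (Arg): third position 4-fold.
Codon 4 GAC (Asp): third position 2-fold.
Codon 5 GGG (Gly): third position 4-fold.
Codon 6 TGT (Cys): third position 2-fold.
Four-fold degenerate third positions: 2.

2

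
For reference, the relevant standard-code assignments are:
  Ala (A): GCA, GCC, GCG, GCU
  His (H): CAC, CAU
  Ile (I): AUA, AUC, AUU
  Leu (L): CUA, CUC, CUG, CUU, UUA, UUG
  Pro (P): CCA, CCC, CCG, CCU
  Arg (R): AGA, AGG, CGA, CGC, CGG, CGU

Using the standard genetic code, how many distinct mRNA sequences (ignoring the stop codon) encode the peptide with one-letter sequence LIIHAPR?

10368

Leu: 6 codons.
Ile: 3 codons.
Ile: 3 codons.
His: 2 codons.
Ala: 4 codons.
Pro: 4 codons.
Arg: 6 codons.
6 × 3 × 3 × 2 × 4 × 4 × 6 = 10368.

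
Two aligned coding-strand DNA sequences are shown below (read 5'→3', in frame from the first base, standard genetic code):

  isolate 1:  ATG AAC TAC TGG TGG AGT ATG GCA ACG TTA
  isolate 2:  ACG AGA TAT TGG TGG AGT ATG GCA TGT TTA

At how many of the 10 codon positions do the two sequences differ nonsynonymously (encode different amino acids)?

3

Codon 1: ATG Met / ACG Thr — nonsynonymous.
Codon 2: AAC Asn / AGA Arg — nonsynonymous.
Codon 3: TAC Tyr / TAT Tyr — synonymous.
Codon 4: TGG Trp / TGG Trp — identical.
Codon 5: TGG Trp / TGG Trp — identical.
Codon 6: AGT Ser / AGT Ser — identical.
Codon 7: ATG Met / ATG Met — identical.
Codon 8: GCA Ala / GCA Ala — identical.
Codon 9: ACG Thr / TGT Cys — nonsynonymous.
Codon 10: TTA Leu / TTA Leu — identical.
Nonsynonymous differences: 3.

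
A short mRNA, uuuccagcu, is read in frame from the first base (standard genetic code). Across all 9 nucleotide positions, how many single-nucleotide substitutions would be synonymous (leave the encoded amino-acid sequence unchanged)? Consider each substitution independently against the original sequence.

Codon 1 (UUU, Phe): 1 synonymous substitution.
Codon 2 (CCA, Pro): 3 synonymous substitutions.
Codon 3 (GCU, Ala): 3 synonymous substitutions.
Total: 1 + 3 + 3 = 7.

7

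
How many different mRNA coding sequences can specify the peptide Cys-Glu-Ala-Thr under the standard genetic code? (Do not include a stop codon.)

Cys: 2 codons.
Glu: 2 codons.
Ala: 4 codons.
Thr: 4 codons.
2 × 2 × 4 × 4 = 64.

64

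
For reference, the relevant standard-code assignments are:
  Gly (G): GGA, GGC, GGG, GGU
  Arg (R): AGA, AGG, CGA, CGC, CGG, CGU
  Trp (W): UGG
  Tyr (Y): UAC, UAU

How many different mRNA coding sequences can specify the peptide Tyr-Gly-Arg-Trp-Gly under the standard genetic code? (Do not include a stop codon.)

192

Tyr: 2 codons.
Gly: 4 codons.
Arg: 6 codons.
Trp: 1 codon.
Gly: 4 codons.
2 × 4 × 6 × 1 × 4 = 192.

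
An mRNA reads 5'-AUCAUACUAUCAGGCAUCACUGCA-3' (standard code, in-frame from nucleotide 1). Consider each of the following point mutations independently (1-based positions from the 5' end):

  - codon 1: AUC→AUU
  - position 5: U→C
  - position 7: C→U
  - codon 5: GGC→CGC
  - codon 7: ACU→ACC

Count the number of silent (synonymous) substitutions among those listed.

Codon 1: AUC (Ile) → AUU (Ile) — synonymous.
Codon 2: AUA (Ile) → ACA (Thr) — missense.
Codon 3: CUA (Leu) → UUA (Leu) — synonymous.
Codon 5: GGC (Gly) → CGC (Arg) — missense.
Codon 7: ACU (Thr) → ACC (Thr) — synonymous.
Synonymous: 3 of 5.

3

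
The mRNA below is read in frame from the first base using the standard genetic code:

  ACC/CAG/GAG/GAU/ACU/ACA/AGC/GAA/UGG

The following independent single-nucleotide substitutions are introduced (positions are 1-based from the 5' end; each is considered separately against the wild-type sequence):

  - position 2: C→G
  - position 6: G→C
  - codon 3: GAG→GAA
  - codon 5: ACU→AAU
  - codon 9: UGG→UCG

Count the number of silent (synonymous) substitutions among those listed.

1

Codon 1: ACC (Thr) → AGC (Ser) — missense.
Codon 2: CAG (Gln) → CAC (His) — missense.
Codon 3: GAG (Glu) → GAA (Glu) — synonymous.
Codon 5: ACU (Thr) → AAU (Asn) — missense.
Codon 9: UGG (Trp) → UCG (Ser) — missense.
Synonymous: 1 of 5.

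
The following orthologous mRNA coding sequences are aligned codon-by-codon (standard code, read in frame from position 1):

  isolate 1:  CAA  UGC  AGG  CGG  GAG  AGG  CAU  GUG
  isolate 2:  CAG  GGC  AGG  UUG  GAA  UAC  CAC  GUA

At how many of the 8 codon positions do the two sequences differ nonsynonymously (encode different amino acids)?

3

Codon 1: CAA Gln / CAG Gln — synonymous.
Codon 2: UGC Cys / GGC Gly — nonsynonymous.
Codon 3: AGG Arg / AGG Arg — identical.
Codon 4: CGG Arg / UUG Leu — nonsynonymous.
Codon 5: GAG Glu / GAA Glu — synonymous.
Codon 6: AGG Arg / UAC Tyr — nonsynonymous.
Codon 7: CAU His / CAC His — synonymous.
Codon 8: GUG Val / GUA Val — synonymous.
Nonsynonymous differences: 3.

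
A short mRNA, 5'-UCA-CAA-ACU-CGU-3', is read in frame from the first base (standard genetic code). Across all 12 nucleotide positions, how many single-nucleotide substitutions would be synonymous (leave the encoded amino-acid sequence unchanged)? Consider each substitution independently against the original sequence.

Codon 1 (UCA, Ser): 3 synonymous substitutions.
Codon 2 (CAA, Gln): 1 synonymous substitution.
Codon 3 (ACU, Thr): 3 synonymous substitutions.
Codon 4 (CGU, Arg): 3 synonymous substitutions.
Total: 3 + 1 + 3 + 3 = 10.

10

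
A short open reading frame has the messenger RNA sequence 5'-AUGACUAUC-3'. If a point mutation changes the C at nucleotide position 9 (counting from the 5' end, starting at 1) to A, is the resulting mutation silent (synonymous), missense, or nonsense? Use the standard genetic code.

silent

Position 9 falls in codon 3: AUC → Ile.
After the substitution the codon is AUA → Ile.
Both encode Ile, so the change is synonymous.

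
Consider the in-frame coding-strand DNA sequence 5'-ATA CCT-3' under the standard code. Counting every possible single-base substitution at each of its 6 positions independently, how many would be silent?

5

Codon 1 (ATA, Ile): 2 synonymous substitutions.
Codon 2 (CCT, Pro): 3 synonymous substitutions.
Total: 2 + 3 = 5.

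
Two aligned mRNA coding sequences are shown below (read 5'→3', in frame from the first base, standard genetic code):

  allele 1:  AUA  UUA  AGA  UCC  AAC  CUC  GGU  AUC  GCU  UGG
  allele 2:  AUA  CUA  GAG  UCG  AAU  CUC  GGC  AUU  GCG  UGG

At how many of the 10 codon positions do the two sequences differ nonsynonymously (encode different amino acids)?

1

Codon 1: AUA Ile / AUA Ile — identical.
Codon 2: UUA Leu / CUA Leu — synonymous.
Codon 3: AGA Arg / GAG Glu — nonsynonymous.
Codon 4: UCC Ser / UCG Ser — synonymous.
Codon 5: AAC Asn / AAU Asn — synonymous.
Codon 6: CUC Leu / CUC Leu — identical.
Codon 7: GGU Gly / GGC Gly — synonymous.
Codon 8: AUC Ile / AUU Ile — synonymous.
Codon 9: GCU Ala / GCG Ala — synonymous.
Codon 10: UGG Trp / UGG Trp — identical.
Nonsynonymous differences: 1.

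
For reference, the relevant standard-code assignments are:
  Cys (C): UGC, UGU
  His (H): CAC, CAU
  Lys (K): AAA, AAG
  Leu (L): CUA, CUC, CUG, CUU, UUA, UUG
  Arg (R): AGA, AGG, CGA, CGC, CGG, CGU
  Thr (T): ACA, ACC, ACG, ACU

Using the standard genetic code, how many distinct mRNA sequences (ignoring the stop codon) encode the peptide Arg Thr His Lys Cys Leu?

1152

Arg: 6 codons.
Thr: 4 codons.
His: 2 codons.
Lys: 2 codons.
Cys: 2 codons.
Leu: 6 codons.
6 × 4 × 2 × 2 × 2 × 6 = 1152.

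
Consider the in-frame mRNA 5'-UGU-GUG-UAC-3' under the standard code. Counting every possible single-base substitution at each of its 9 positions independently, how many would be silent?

Codon 1 (UGU, Cys): 1 synonymous substitution.
Codon 2 (GUG, Val): 3 synonymous substitutions.
Codon 3 (UAC, Tyr): 1 synonymous substitution.
Total: 1 + 3 + 1 = 5.

5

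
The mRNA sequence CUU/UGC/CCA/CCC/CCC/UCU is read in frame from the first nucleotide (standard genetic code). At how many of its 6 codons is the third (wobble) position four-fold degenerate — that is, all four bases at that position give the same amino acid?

Codon 1 CUU (Leu): third position 4-fold.
Codon 2 UGC (Cys): third position 2-fold.
Codon 3 CCA (Pro): third position 4-fold.
Codon 4 CCC (Pro): third position 4-fold.
Codon 5 CCC (Pro): third position 4-fold.
Codon 6 UCU (Ser): third position 4-fold.
Four-fold degenerate third positions: 5.

5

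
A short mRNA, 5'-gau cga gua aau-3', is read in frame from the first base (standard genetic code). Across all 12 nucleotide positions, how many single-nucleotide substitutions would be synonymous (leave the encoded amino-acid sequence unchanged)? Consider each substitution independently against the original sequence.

Codon 1 (GAU, Asp): 1 synonymous substitution.
Codon 2 (CGA, Arg): 4 synonymous substitutions.
Codon 3 (GUA, Val): 3 synonymous substitutions.
Codon 4 (AAU, Asn): 1 synonymous substitution.
Total: 1 + 4 + 3 + 1 = 9.

9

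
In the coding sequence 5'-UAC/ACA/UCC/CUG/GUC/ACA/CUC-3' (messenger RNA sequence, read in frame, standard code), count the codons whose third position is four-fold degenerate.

Codon 1 UAC (Tyr): third position 2-fold.
Codon 2 ACA (Thr): third position 4-fold.
Codon 3 UCC (Ser): third position 4-fold.
Codon 4 CUG (Leu): third position 4-fold.
Codon 5 GUC (Val): third position 4-fold.
Codon 6 ACA (Thr): third position 4-fold.
Codon 7 CUC (Leu): third position 4-fold.
Four-fold degenerate third positions: 6.

6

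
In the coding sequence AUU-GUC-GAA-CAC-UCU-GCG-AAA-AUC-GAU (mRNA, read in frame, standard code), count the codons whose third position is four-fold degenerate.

3

Codon 1 AUU (Ile): third position 3-fold.
Codon 2 GUC (Val): third position 4-fold.
Codon 3 GAA (Glu): third position 2-fold.
Codon 4 CAC (His): third position 2-fold.
Codon 5 UCU (Ser): third position 4-fold.
Codon 6 GCG (Ala): third position 4-fold.
Codon 7 AAA (Lys): third position 2-fold.
Codon 8 AUC (Ile): third position 3-fold.
Codon 9 GAU (Asp): third position 2-fold.
Four-fold degenerate third positions: 3.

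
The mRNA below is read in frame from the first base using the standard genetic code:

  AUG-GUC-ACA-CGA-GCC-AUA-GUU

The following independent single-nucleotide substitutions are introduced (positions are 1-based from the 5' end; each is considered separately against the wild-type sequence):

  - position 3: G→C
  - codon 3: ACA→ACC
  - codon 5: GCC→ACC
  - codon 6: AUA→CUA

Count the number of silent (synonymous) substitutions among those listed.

Codon 1: AUG (Met) → AUC (Ile) — missense.
Codon 3: ACA (Thr) → ACC (Thr) — synonymous.
Codon 5: GCC (Ala) → ACC (Thr) — missense.
Codon 6: AUA (Ile) → CUA (Leu) — missense.
Synonymous: 1 of 4.

1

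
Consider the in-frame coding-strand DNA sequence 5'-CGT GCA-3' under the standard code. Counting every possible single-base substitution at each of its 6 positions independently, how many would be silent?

Codon 1 (CGT, Arg): 3 synonymous substitutions.
Codon 2 (GCA, Ala): 3 synonymous substitutions.
Total: 3 + 3 = 6.

6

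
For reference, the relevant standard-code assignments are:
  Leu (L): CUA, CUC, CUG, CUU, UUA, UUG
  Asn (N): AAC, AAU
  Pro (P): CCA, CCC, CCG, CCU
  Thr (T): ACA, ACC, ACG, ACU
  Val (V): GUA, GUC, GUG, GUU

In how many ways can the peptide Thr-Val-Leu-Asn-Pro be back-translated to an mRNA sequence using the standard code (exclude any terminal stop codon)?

Thr: 4 codons.
Val: 4 codons.
Leu: 6 codons.
Asn: 2 codons.
Pro: 4 codons.
4 × 4 × 6 × 2 × 4 = 768.

768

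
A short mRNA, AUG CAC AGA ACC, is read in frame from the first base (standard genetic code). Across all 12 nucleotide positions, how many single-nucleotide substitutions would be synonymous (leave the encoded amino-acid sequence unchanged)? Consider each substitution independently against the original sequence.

6

Codon 1 (AUG, Met): 0 synonymous substitutions.
Codon 2 (CAC, His): 1 synonymous substitution.
Codon 3 (AGA, Arg): 2 synonymous substitutions.
Codon 4 (ACC, Thr): 3 synonymous substitutions.
Total: 0 + 1 + 2 + 3 = 6.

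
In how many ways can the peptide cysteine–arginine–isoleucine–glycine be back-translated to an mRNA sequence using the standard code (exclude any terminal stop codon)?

Cys: 2 codons.
Arg: 6 codons.
Ile: 3 codons.
Gly: 4 codons.
2 × 6 × 3 × 4 = 144.

144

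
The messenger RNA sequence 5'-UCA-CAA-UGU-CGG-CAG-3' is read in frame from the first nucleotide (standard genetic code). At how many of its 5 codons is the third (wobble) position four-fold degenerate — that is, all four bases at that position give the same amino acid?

2

Codon 1 UCA (Ser): third position 4-fold.
Codon 2 CAA (Gln): third position 2-fold.
Codon 3 UGU (Cys): third position 2-fold.
Codon 4 CGG (Arg): third position 4-fold.
Codon 5 CAG (Gln): third position 2-fold.
Four-fold degenerate third positions: 2.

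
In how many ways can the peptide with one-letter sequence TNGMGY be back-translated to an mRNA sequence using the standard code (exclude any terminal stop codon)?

256

Thr: 4 codons.
Asn: 2 codons.
Gly: 4 codons.
Met: 1 codon.
Gly: 4 codons.
Tyr: 2 codons.
4 × 2 × 4 × 1 × 4 × 2 = 256.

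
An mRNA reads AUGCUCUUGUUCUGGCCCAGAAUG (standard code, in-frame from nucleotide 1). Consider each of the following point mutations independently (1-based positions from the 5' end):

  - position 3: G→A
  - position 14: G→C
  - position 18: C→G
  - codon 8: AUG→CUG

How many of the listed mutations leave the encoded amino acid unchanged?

Codon 1: AUG (Met) → AUA (Ile) — missense.
Codon 5: UGG (Trp) → UCG (Ser) — missense.
Codon 6: CCC (Pro) → CCG (Pro) — synonymous.
Codon 8: AUG (Met) → CUG (Leu) — missense.
Synonymous: 1 of 4.

1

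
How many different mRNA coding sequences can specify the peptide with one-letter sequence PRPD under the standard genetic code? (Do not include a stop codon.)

192

Pro: 4 codons.
Arg: 6 codons.
Pro: 4 codons.
Asp: 2 codons.
4 × 6 × 4 × 2 = 192.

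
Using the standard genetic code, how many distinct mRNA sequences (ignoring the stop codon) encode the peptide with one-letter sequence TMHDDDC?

128

Thr: 4 codons.
Met: 1 codon.
His: 2 codons.
Asp: 2 codons.
Asp: 2 codons.
Asp: 2 codons.
Cys: 2 codons.
4 × 1 × 2 × 2 × 2 × 2 × 2 = 128.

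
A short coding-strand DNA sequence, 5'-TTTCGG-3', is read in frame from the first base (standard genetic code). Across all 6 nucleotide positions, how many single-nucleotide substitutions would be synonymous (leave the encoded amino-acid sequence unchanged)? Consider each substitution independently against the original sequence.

Codon 1 (TTT, Phe): 1 synonymous substitution.
Codon 2 (CGG, Arg): 4 synonymous substitutions.
Total: 1 + 4 = 5.

5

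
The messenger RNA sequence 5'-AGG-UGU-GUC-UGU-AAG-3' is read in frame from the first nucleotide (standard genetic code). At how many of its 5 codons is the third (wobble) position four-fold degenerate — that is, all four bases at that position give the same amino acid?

Codon 1 AGG (Arg): third position 2-fold.
Codon 2 UGU (Cys): third position 2-fold.
Codon 3 GUC (Val): third position 4-fold.
Codon 4 UGU (Cys): third position 2-fold.
Codon 5 AAG (Lys): third position 2-fold.
Four-fold degenerate third positions: 1.

1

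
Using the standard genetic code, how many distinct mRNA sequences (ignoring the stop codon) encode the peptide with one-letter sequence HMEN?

His: 2 codons.
Met: 1 codon.
Glu: 2 codons.
Asn: 2 codons.
2 × 1 × 2 × 2 = 8.

8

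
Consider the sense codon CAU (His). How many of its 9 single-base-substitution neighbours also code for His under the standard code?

Position 1: none → 0 synonymous.
Position 2: none → 0 synonymous.
Position 3: CAC → 1 synonymous.
Total: 0 + 0 + 1 = 1.

1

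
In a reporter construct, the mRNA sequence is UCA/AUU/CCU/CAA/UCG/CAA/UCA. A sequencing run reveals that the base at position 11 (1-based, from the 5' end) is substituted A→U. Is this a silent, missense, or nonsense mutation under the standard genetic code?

Position 11 falls in codon 4: CAA → Gln.
After the substitution the codon is CUA → Leu.
Gln ≠ Leu, so this is a missense mutation.

missense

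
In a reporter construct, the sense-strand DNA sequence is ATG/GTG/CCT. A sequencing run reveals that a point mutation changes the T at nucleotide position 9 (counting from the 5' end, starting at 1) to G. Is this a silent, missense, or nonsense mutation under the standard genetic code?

silent

Position 9 falls in codon 3: CCT → Pro.
After the substitution the codon is CCG → Pro.
Both encode Pro, so the change is synonymous.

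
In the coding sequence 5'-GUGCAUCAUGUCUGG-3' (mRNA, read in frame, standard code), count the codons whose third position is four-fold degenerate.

2

Codon 1 GUG (Val): third position 4-fold.
Codon 2 CAU (His): third position 2-fold.
Codon 3 CAU (His): third position 2-fold.
Codon 4 GUC (Val): third position 4-fold.
Codon 5 UGG (Trp): third position 1-fold.
Four-fold degenerate third positions: 2.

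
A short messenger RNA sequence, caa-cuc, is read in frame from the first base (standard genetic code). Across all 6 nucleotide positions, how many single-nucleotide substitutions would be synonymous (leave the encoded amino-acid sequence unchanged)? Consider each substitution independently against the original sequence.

Codon 1 (CAA, Gln): 1 synonymous substitution.
Codon 2 (CUC, Leu): 3 synonymous substitutions.
Total: 1 + 3 = 4.

4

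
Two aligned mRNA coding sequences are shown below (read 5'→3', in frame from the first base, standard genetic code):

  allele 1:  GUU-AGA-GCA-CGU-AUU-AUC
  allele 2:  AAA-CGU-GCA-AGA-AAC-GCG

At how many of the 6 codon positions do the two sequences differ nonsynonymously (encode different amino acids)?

3

Codon 1: GUU Val / AAA Lys — nonsynonymous.
Codon 2: AGA Arg / CGU Arg — synonymous.
Codon 3: GCA Ala / GCA Ala — identical.
Codon 4: CGU Arg / AGA Arg — synonymous.
Codon 5: AUU Ile / AAC Asn — nonsynonymous.
Codon 6: AUC Ile / GCG Ala — nonsynonymous.
Nonsynonymous differences: 3.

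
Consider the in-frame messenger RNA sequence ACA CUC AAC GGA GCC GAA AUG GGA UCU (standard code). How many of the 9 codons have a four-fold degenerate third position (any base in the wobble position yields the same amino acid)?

6

Codon 1 ACA (Thr): third position 4-fold.
Codon 2 CUC (Leu): third position 4-fold.
Codon 3 AAC (Asn): third position 2-fold.
Codon 4 GGA (Gly): third position 4-fold.
Codon 5 GCC (Ala): third position 4-fold.
Codon 6 GAA (Glu): third position 2-fold.
Codon 7 AUG (Met): third position 1-fold.
Codon 8 GGA (Gly): third position 4-fold.
Codon 9 UCU (Ser): third position 4-fold.
Four-fold degenerate third positions: 6.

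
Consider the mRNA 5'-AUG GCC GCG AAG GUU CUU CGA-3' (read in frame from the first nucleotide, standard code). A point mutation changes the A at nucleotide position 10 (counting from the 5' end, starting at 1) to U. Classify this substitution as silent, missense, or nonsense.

nonsense

Position 10 falls in codon 4: AAG → Lys.
After the substitution the codon is UAG → Stop.
The new codon is a stop codon, so this is a nonsense mutation.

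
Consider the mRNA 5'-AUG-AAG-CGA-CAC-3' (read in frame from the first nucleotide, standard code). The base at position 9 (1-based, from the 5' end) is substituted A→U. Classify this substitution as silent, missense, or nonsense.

Position 9 falls in codon 3: CGA → Arg.
After the substitution the codon is CGU → Arg.
Both encode Arg, so the change is synonymous.

silent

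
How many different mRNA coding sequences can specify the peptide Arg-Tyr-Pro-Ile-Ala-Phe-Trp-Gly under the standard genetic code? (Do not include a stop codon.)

4608

Arg: 6 codons.
Tyr: 2 codons.
Pro: 4 codons.
Ile: 3 codons.
Ala: 4 codons.
Phe: 2 codons.
Trp: 1 codon.
Gly: 4 codons.
6 × 2 × 4 × 3 × 4 × 2 × 1 × 4 = 4608.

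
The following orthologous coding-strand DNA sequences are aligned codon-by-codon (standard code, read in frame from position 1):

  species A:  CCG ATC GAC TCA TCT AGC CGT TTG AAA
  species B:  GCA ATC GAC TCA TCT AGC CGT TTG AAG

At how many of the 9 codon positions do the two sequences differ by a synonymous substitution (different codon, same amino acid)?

1

Codon 1: CCG Pro / GCA Ala — nonsynonymous.
Codon 2: ATC Ile / ATC Ile — identical.
Codon 3: GAC Asp / GAC Asp — identical.
Codon 4: TCA Ser / TCA Ser — identical.
Codon 5: TCT Ser / TCT Ser — identical.
Codon 6: AGC Ser / AGC Ser — identical.
Codon 7: CGT Arg / CGT Arg — identical.
Codon 8: TTG Leu / TTG Leu — identical.
Codon 9: AAA Lys / AAG Lys — synonymous.
Synonymous differences: 1.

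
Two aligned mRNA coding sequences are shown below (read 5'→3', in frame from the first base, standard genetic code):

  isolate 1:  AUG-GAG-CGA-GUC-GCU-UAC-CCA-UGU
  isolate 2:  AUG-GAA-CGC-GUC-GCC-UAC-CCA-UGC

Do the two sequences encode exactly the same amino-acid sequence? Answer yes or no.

Codon 1: AUG Met / AUG Met — identical.
Codon 2: GAG Glu / GAA Glu — synonymous.
Codon 3: CGA Arg / CGC Arg — synonymous.
Codon 4: GUC Val / GUC Val — identical.
Codon 5: GCU Ala / GCC Ala — synonymous.
Codon 6: UAC Tyr / UAC Tyr — identical.
Codon 7: CCA Pro / CCA Pro — identical.
Codon 8: UGU Cys / UGC Cys — synonymous.
Nonsynonymous differences: 0 → same protein.

yes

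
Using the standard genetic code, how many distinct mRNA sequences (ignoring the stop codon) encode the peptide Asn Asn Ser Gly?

96

Asn: 2 codons.
Asn: 2 codons.
Ser: 6 codons.
Gly: 4 codons.
2 × 2 × 6 × 4 = 96.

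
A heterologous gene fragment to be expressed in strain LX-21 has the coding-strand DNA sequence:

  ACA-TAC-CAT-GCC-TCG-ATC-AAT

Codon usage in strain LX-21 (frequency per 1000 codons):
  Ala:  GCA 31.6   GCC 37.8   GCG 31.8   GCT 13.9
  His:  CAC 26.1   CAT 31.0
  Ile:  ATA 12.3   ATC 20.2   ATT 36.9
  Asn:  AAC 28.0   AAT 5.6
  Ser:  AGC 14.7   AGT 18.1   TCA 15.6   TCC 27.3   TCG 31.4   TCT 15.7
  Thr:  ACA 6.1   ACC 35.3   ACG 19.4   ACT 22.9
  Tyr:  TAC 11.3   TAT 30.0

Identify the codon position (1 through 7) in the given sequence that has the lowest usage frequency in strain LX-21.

7

Codon 1 ACA (Thr): 6.1 per 1000.
Codon 2 TAC (Tyr): 11.3 per 1000.
Codon 3 CAT (His): 31.0 per 1000.
Codon 4 GCC (Ala): 37.8 per 1000.
Codon 5 TCG (Ser): 31.4 per 1000.
Codon 6 ATC (Ile): 20.2 per 1000.
Codon 7 AAT (Asn): 5.6 per 1000.
Lowest frequency is 5.6 at codon 7.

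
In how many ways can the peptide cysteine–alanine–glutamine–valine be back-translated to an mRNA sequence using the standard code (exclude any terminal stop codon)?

64

Cys: 2 codons.
Ala: 4 codons.
Gln: 2 codons.
Val: 4 codons.
2 × 4 × 2 × 4 = 64.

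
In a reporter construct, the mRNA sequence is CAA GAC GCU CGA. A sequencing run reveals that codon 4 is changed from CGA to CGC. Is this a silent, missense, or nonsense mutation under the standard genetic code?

silent

Position 12 falls in codon 4: CGA → Arg.
After the substitution the codon is CGC → Arg.
Both encode Arg, so the change is synonymous.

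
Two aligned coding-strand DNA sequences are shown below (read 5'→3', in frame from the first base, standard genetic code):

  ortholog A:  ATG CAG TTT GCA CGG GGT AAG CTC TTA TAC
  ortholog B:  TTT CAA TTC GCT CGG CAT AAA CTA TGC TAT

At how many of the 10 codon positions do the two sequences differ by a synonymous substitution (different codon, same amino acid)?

Codon 1: ATG Met / TTT Phe — nonsynonymous.
Codon 2: CAG Gln / CAA Gln — synonymous.
Codon 3: TTT Phe / TTC Phe — synonymous.
Codon 4: GCA Ala / GCT Ala — synonymous.
Codon 5: CGG Arg / CGG Arg — identical.
Codon 6: GGT Gly / CAT His — nonsynonymous.
Codon 7: AAG Lys / AAA Lys — synonymous.
Codon 8: CTC Leu / CTA Leu — synonymous.
Codon 9: TTA Leu / TGC Cys — nonsynonymous.
Codon 10: TAC Tyr / TAT Tyr — synonymous.
Synonymous differences: 6.

6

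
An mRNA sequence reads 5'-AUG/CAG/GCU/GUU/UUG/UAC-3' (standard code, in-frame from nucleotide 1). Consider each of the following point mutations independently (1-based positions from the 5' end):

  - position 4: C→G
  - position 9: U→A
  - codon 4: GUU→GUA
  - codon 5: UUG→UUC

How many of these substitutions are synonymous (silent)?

2

Codon 2: CAG (Gln) → GAG (Glu) — missense.
Codon 3: GCU (Ala) → GCA (Ala) — synonymous.
Codon 4: GUU (Val) → GUA (Val) — synonymous.
Codon 5: UUG (Leu) → UUC (Phe) — missense.
Synonymous: 2 of 4.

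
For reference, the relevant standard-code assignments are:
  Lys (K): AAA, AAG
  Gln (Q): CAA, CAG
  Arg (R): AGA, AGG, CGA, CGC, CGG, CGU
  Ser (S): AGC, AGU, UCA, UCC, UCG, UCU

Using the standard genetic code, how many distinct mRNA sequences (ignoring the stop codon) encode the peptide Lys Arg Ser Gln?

Lys: 2 codons.
Arg: 6 codons.
Ser: 6 codons.
Gln: 2 codons.
2 × 6 × 6 × 2 = 144.

144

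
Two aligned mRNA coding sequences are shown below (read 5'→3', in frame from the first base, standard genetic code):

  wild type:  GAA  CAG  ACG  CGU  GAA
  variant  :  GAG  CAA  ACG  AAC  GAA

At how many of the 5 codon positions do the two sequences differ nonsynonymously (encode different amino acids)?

1

Codon 1: GAA Glu / GAG Glu — synonymous.
Codon 2: CAG Gln / CAA Gln — synonymous.
Codon 3: ACG Thr / ACG Thr — identical.
Codon 4: CGU Arg / AAC Asn — nonsynonymous.
Codon 5: GAA Glu / GAA Glu — identical.
Nonsynonymous differences: 1.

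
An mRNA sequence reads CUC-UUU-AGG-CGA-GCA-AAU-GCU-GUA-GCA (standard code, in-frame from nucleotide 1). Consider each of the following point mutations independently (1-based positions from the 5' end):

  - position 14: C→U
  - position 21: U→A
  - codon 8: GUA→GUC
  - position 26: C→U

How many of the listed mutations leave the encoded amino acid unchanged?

Codon 5: GCA (Ala) → GUA (Val) — missense.
Codon 7: GCU (Ala) → GCA (Ala) — synonymous.
Codon 8: GUA (Val) → GUC (Val) — synonymous.
Codon 9: GCA (Ala) → GUA (Val) — missense.
Synonymous: 2 of 4.

2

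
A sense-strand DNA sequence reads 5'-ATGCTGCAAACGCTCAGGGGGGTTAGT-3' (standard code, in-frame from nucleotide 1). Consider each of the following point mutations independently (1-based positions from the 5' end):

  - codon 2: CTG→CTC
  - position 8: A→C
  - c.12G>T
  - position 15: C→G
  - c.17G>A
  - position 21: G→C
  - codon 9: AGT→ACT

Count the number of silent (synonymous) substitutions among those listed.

4

Codon 2: CTG (Leu) → CTC (Leu) — synonymous.
Codon 3: CAA (Gln) → CCA (Pro) — missense.
Codon 4: ACG (Thr) → ACT (Thr) — synonymous.
Codon 5: CTC (Leu) → CTG (Leu) — synonymous.
Codon 6: AGG (Arg) → AAG (Lys) — missense.
Codon 7: GGG (Gly) → GGC (Gly) — synonymous.
Codon 9: AGT (Ser) → ACT (Thr) — missense.
Synonymous: 4 of 7.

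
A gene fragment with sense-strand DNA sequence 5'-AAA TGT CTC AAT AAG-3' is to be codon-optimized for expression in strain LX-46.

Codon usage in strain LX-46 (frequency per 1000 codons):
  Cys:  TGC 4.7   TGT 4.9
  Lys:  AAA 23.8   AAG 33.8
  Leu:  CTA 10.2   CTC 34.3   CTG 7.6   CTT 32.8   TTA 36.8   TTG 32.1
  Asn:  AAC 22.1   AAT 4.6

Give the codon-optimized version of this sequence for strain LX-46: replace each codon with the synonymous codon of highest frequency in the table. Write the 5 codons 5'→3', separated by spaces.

AAG TGT TTA AAC AAG

Codon 1 (Lys): best is AAG at 33.8.
Codon 2 (Cys): best is TGT at 4.9.
Codon 3 (Leu): best is TTA at 36.8.
Codon 4 (Asn): best is AAC at 22.1.
Codon 5 (Lys): best is AAG at 33.8.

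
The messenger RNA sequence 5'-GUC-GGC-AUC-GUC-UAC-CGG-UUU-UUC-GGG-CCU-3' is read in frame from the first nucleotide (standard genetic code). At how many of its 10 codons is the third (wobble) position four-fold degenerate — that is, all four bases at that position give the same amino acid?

Codon 1 GUC (Val): third position 4-fold.
Codon 2 GGC (Gly): third position 4-fold.
Codon 3 AUC (Ile): third position 3-fold.
Codon 4 GUC (Val): third position 4-fold.
Codon 5 UAC (Tyr): third position 2-fold.
Codon 6 CGG (Arg): third position 4-fold.
Codon 7 UUU (Phe): third position 2-fold.
Codon 8 UUC (Phe): third position 2-fold.
Codon 9 GGG (Gly): third position 4-fold.
Codon 10 CCU (Pro): third position 4-fold.
Four-fold degenerate third positions: 6.

6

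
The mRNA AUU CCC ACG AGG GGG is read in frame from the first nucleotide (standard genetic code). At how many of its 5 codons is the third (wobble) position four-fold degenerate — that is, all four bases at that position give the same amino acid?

Codon 1 AUU (Ile): third position 3-fold.
Codon 2 CCC (Pro): third position 4-fold.
Codon 3 ACG (Thr): third position 4-fold.
Codon 4 AGG (Arg): third position 2-fold.
Codon 5 GGG (Gly): third position 4-fold.
Four-fold degenerate third positions: 3.

3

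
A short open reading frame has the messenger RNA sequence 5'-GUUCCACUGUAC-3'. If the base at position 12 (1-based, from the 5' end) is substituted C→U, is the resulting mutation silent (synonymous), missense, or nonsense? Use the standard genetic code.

silent

Position 12 falls in codon 4: UAC → Tyr.
After the substitution the codon is UAU → Tyr.
Both encode Tyr, so the change is synonymous.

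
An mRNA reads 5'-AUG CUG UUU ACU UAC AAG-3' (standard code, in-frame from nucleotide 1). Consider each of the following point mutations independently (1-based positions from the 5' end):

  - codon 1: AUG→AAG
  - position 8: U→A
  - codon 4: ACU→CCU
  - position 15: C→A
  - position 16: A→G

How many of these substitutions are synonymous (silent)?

Codon 1: AUG (Met) → AAG (Lys) — missense.
Codon 3: UUU (Phe) → UAU (Tyr) — missense.
Codon 4: ACU (Thr) → CCU (Pro) — missense.
Codon 5: UAC (Tyr) → UAA (Stop) — nonsense.
Codon 6: AAG (Lys) → GAG (Glu) — missense.
Synonymous: 0 of 5.

0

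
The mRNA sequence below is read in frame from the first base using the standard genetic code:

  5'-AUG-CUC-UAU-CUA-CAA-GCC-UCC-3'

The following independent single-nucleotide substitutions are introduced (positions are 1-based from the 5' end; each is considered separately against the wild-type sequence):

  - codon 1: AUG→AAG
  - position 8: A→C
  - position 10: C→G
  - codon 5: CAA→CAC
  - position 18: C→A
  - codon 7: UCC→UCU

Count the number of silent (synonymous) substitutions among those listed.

2

Codon 1: AUG (Met) → AAG (Lys) — missense.
Codon 3: UAU (Tyr) → UCU (Ser) — missense.
Codon 4: CUA (Leu) → GUA (Val) — missense.
Codon 5: CAA (Gln) → CAC (His) — missense.
Codon 6: GCC (Ala) → GCA (Ala) — synonymous.
Codon 7: UCC (Ser) → UCU (Ser) — synonymous.
Synonymous: 2 of 6.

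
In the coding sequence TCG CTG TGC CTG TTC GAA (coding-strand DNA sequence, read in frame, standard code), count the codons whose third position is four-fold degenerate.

3

Codon 1 TCG (Ser): third position 4-fold.
Codon 2 CTG (Leu): third position 4-fold.
Codon 3 TGC (Cys): third position 2-fold.
Codon 4 CTG (Leu): third position 4-fold.
Codon 5 TTC (Phe): third position 2-fold.
Codon 6 GAA (Glu): third position 2-fold.
Four-fold degenerate third positions: 3.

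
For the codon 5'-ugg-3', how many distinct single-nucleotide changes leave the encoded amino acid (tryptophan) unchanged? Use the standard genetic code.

0

Position 1: none → 0 synonymous.
Position 2: none → 0 synonymous.
Position 3: none → 0 synonymous.
Total: 0 + 0 + 0 = 0.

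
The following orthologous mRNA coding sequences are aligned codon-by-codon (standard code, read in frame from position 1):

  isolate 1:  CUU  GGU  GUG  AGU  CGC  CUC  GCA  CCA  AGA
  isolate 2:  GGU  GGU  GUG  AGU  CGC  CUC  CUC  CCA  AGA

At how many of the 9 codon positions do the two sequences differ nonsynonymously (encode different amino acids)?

2

Codon 1: CUU Leu / GGU Gly — nonsynonymous.
Codon 2: GGU Gly / GGU Gly — identical.
Codon 3: GUG Val / GUG Val — identical.
Codon 4: AGU Ser / AGU Ser — identical.
Codon 5: CGC Arg / CGC Arg — identical.
Codon 6: CUC Leu / CUC Leu — identical.
Codon 7: GCA Ala / CUC Leu — nonsynonymous.
Codon 8: CCA Pro / CCA Pro — identical.
Codon 9: AGA Arg / AGA Arg — identical.
Nonsynonymous differences: 2.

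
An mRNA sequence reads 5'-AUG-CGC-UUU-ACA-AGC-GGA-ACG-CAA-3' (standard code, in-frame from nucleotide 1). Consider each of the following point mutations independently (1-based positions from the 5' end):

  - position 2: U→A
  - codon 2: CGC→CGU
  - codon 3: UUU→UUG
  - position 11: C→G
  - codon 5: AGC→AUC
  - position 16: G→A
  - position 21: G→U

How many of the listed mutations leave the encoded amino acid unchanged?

2

Codon 1: AUG (Met) → AAG (Lys) — missense.
Codon 2: CGC (Arg) → CGU (Arg) — synonymous.
Codon 3: UUU (Phe) → UUG (Leu) — missense.
Codon 4: ACA (Thr) → AGA (Arg) — missense.
Codon 5: AGC (Ser) → AUC (Ile) — missense.
Codon 6: GGA (Gly) → AGA (Arg) — missense.
Codon 7: ACG (Thr) → ACU (Thr) — synonymous.
Synonymous: 2 of 7.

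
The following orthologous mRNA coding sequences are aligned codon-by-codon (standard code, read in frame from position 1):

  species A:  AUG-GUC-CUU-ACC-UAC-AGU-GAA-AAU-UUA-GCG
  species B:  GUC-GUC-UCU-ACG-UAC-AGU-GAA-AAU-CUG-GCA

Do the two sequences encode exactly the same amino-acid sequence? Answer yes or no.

no

Codon 1: AUG Met / GUC Val — nonsynonymous.
Codon 2: GUC Val / GUC Val — identical.
Codon 3: CUU Leu / UCU Ser — nonsynonymous.
Codon 4: ACC Thr / ACG Thr — synonymous.
Codon 5: UAC Tyr / UAC Tyr — identical.
Codon 6: AGU Ser / AGU Ser — identical.
Codon 7: GAA Glu / GAA Glu — identical.
Codon 8: AAU Asn / AAU Asn — identical.
Codon 9: UUA Leu / CUG Leu — synonymous.
Codon 10: GCG Ala / GCA Ala — synonymous.
Nonsynonymous differences: 2 → different protein.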